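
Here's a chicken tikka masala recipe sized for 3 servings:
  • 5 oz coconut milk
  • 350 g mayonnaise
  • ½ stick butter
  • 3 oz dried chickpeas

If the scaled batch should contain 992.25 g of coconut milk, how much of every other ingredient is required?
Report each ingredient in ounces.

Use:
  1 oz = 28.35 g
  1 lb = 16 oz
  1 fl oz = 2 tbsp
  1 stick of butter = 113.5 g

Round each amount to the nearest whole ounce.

The original recipe has 141.75 g of coconut milk, so the scaling factor is 992.25 ÷ 141.75 = 7.
mayonnaise: 350 g × 7 ÷ 28.35 g/oz ≈ 86 oz
butter: 0.5 stick × 7 × 113.5 g/stick ÷ 28.35 g/oz ≈ 14 oz
dried chickpeas: 3 oz × 7 = 21 oz

mayonnaise: 86 oz; butter: 14 oz; dried chickpeas: 21 oz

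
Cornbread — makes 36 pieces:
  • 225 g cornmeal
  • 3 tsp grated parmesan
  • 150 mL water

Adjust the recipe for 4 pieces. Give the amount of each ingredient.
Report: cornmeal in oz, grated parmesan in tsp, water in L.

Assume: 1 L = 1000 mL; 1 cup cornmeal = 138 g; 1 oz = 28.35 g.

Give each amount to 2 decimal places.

Scaling factor: 4/36 = 1/9.
cornmeal: 225 g × 1/9 ÷ 28.35 g/oz ≈ 0.88 oz
grated parmesan: 3 tsp × 1/9 ≈ 0.33 tsp
water: 150 mL × 1/9 ÷ 1000 mL/L ≈ 0.02 L

cornmeal: 0.88 oz; grated parmesan: 0.33 tsp; water: 0.02 L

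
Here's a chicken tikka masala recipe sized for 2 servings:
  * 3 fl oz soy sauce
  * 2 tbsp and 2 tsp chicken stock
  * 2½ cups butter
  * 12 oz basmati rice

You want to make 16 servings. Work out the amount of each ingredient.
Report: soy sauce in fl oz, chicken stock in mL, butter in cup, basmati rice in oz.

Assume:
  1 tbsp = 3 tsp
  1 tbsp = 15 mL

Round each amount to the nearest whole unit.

soy sauce: 24 fl oz; chicken stock: 320 mL; butter: 20 cup; basmati rice: 96 oz

Scaling factor: 16/2 = 8.
soy sauce: 3 fl oz × 8 = 24 fl oz
chicken stock: (2 tbsp + 2 tsp = 8/3 tbsp) × 8 × 15 mL/tbsp = 320 mL
butter: 2.5 cup × 8 = 20 cup
basmati rice: 12 oz × 8 = 96 oz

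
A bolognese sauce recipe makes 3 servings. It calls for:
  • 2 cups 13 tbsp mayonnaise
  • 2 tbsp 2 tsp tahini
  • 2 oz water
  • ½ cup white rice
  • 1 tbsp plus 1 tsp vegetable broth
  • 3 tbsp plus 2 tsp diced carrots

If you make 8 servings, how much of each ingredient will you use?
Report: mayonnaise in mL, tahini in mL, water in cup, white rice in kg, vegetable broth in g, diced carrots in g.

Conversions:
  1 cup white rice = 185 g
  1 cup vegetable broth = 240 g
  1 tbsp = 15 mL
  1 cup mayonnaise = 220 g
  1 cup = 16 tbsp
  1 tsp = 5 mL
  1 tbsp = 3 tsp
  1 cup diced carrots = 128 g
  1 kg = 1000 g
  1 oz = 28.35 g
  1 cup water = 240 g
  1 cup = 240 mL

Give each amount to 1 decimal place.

Scaling factor: 8/3.
mayonnaise: (2 cup + 13 tbsp = 2.8125 cup) × 8/3 × 240 mL/cup = 1800.0 mL
tahini: (2 tbsp + 2 tsp = 8/3 tbsp) × 8/3 × 15 mL/tbsp ≈ 106.7 mL
water: 2 oz × 8/3 × 28.35 g/oz ÷ 240 g/cup ≈ 0.6 cup
white rice: 0.5 cup × 8/3 × 185 g/cup ÷ 1000 g/kg ≈ 0.2 kg
vegetable broth: (1 tbsp + 1 tsp = 4/3 tbsp) × 8/3 ÷ 16 tbsp/cup × 240 g/cup ≈ 53.3 g
diced carrots: (3 tbsp + 2 tsp = 11/3 tbsp) × 8/3 ÷ 16 tbsp/cup × 128 g/cup ≈ 78.2 g

mayonnaise: 1800.0 mL; tahini: 106.7 mL; water: 0.6 cup; white rice: 0.2 kg; vegetable broth: 53.3 g; diced carrots: 78.2 g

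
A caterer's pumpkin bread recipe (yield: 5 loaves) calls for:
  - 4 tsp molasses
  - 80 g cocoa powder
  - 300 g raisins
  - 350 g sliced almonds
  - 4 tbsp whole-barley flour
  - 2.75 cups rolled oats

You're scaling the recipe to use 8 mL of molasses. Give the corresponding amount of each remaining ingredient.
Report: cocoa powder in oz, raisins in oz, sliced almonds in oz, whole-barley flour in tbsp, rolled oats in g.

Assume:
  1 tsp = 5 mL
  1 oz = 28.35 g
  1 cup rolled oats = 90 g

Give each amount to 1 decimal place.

cocoa powder: 1.1 oz; raisins: 4.2 oz; sliced almonds: 4.9 oz; whole-barley flour: 1.6 tbsp; rolled oats: 99.0 g

The original recipe has 20 mL of molasses, so the scaling factor is 8 ÷ 20 = 2/5 = 0.4.
cocoa powder: 80 g × 2/5 ÷ 28.35 g/oz ≈ 1.1 oz
raisins: 300 g × 2/5 ÷ 28.35 g/oz ≈ 4.2 oz
sliced almonds: 350 g × 2/5 ÷ 28.35 g/oz ≈ 4.9 oz
whole-barley flour: 4 tbsp × 2/5 = 1.6 tbsp
rolled oats: 2.75 cup × 2/5 × 90 g/cup = 99.0 g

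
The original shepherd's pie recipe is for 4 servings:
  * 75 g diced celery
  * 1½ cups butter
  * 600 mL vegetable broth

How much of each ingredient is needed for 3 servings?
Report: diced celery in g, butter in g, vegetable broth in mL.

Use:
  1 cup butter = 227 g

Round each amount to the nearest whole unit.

diced celery: 56 g; butter: 255 g; vegetable broth: 450 mL

Scaling factor: 3/4 = 0.75.
diced celery: 75 g × 3/4 ≈ 56 g
butter: 1.5 cup × 3/4 × 227 g/cup ≈ 255 g
vegetable broth: 600 mL × 3/4 = 450 mL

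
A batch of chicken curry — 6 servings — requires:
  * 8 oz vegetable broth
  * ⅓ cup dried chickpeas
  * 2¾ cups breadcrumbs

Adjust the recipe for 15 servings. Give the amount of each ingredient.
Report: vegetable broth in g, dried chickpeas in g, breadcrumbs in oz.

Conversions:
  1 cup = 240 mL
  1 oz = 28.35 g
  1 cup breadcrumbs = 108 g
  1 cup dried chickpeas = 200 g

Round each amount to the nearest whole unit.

vegetable broth: 567 g; dried chickpeas: 167 g; breadcrumbs: 26 oz

Scaling factor: 15/6 = 5/2 = 2.5.
vegetable broth: 8 oz × 5/2 × 28.35 g/oz = 567 g
dried chickpeas: 1/3 cup × 5/2 × 200 g/cup ≈ 167 g
breadcrumbs: 2.75 cup × 5/2 × 108 g/cup ÷ 28.35 g/oz ≈ 26 oz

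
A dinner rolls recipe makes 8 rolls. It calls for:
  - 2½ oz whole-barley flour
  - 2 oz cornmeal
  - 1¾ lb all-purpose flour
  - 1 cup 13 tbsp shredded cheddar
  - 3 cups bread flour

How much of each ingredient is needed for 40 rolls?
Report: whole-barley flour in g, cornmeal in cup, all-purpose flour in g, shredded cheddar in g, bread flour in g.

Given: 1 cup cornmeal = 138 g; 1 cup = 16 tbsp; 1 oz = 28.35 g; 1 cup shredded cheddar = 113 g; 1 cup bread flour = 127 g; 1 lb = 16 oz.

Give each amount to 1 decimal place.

whole-barley flour: 354.4 g; cornmeal: 2.1 cup; all-purpose flour: 3969.0 g; shredded cheddar: 1024.1 g; bread flour: 1905.0 g

Scaling factor: 40/8 = 5.
whole-barley flour: 2.5 oz × 5 × 28.35 g/oz ≈ 354.4 g
cornmeal: 2 oz × 5 × 28.35 g/oz ÷ 138 g/cup ≈ 2.1 cup
all-purpose flour: 1.75 lb × 5 × 16 oz/lb × 28.35 g/oz = 3969.0 g
shredded cheddar: (1 cup + 13 tbsp = 1.8125 cup) × 5 × 113 g/cup ≈ 1024.1 g
bread flour: 3 cup × 5 × 127 g/cup = 1905.0 g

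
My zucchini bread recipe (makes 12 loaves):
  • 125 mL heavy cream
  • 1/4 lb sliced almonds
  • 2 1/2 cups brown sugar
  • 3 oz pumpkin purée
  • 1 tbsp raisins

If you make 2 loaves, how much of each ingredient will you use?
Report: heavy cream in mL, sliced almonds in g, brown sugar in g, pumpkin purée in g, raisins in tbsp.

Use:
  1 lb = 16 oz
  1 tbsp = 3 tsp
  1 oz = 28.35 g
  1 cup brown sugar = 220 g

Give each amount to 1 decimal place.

heavy cream: 20.8 mL; sliced almonds: 18.9 g; brown sugar: 91.7 g; pumpkin purée: 14.2 g; raisins: 0.2 tbsp

Scaling factor: 2/12 = 1/6.
heavy cream: 125 mL × 1/6 ≈ 20.8 mL
sliced almonds: 0.25 lb × 1/6 × 16 oz/lb × 28.35 g/oz = 18.9 g
brown sugar: 2.5 cup × 1/6 × 220 g/cup ≈ 91.7 g
pumpkin purée: 3 oz × 1/6 × 28.35 g/oz ≈ 14.2 g
raisins: 1 tbsp × 1/6 ≈ 0.2 tbsp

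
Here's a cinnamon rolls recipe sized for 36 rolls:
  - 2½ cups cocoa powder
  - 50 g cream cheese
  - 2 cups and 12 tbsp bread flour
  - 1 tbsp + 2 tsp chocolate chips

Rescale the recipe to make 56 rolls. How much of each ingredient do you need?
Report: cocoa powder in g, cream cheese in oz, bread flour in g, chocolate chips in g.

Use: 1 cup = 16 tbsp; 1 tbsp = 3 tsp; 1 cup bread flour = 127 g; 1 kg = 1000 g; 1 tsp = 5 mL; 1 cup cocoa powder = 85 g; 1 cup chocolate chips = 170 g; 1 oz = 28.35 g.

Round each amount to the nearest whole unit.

cocoa powder: 331 g; cream cheese: 3 oz; bread flour: 543 g; chocolate chips: 28 g

Scaling factor: 56/36 = 14/9.
cocoa powder: 2.5 cup × 14/9 × 85 g/cup ≈ 331 g
cream cheese: 50 g × 14/9 ÷ 28.35 g/oz ≈ 3 oz
bread flour: (2 cup + 12 tbsp = 2.75 cup) × 14/9 × 127 g/cup ≈ 543 g
chocolate chips: (1 tbsp + 2 tsp = 5/3 tbsp) × 14/9 ÷ 16 tbsp/cup × 170 g/cup ≈ 28 g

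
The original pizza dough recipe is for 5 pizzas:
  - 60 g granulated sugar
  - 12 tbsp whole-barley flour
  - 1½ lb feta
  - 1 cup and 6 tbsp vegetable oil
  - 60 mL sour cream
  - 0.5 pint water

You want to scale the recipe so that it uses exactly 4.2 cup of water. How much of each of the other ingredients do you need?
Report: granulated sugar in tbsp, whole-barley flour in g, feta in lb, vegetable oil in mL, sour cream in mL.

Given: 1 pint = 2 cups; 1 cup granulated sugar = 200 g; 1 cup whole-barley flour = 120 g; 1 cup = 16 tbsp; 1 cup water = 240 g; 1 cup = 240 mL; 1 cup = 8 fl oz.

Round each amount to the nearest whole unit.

granulated sugar: 20 tbsp; whole-barley flour: 378 g; feta: 6 lb; vegetable oil: 1386 mL; sour cream: 252 mL

The original recipe has 1 cup of water, so the scaling factor is 4.2 ÷ 1 = 21/5 = 4.2.
granulated sugar: 60 g × 21/5 ÷ 200 g/cup × 16 tbsp/cup ≈ 20 tbsp
whole-barley flour: 12 tbsp × 21/5 ÷ 16 tbsp/cup × 120 g/cup = 378 g
feta: 1.5 lb × 21/5 ≈ 6 lb
vegetable oil: (1 cup + 6 tbsp = 1.375 cup) × 21/5 × 240 mL/cup = 1386 mL
sour cream: 60 mL × 21/5 = 252 mL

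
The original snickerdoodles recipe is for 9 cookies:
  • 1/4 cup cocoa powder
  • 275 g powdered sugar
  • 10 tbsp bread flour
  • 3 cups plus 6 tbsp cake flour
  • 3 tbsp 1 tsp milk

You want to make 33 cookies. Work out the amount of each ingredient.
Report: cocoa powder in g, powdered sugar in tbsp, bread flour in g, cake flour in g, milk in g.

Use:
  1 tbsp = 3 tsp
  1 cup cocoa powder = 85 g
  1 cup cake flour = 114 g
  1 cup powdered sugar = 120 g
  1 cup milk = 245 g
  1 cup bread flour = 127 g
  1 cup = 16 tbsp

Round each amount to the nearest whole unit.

Scaling factor: 33/9 = 11/3.
cocoa powder: 0.25 cup × 11/3 × 85 g/cup ≈ 78 g
powdered sugar: 275 g × 11/3 ÷ 120 g/cup × 16 tbsp/cup ≈ 134 tbsp
bread flour: 10 tbsp × 11/3 ÷ 16 tbsp/cup × 127 g/cup ≈ 291 g
cake flour: (3 cup + 6 tbsp = 3.375 cup) × 11/3 × 114 g/cup ≈ 1411 g
milk: (3 tbsp + 1 tsp = 10/3 tbsp) × 11/3 ÷ 16 tbsp/cup × 245 g/cup ≈ 187 g

cocoa powder: 78 g; powdered sugar: 134 tbsp; bread flour: 291 g; cake flour: 1411 g; milk: 187 g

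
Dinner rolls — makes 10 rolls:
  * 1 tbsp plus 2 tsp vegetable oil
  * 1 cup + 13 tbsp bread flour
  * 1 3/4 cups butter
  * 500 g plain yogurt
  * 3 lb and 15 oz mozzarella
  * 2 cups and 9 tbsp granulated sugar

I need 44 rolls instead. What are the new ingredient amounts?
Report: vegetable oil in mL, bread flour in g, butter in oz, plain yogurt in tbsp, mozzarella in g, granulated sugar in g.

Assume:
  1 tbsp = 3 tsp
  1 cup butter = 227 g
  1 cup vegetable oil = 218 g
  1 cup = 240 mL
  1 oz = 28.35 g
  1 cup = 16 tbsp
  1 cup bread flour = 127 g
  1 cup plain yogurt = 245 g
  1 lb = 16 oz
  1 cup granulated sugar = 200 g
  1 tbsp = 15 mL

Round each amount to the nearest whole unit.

vegetable oil: 110 mL; bread flour: 1013 g; butter: 62 oz; plain yogurt: 144 tbsp; mozzarella: 7859 g; granulated sugar: 2255 g

Scaling factor: 44/10 = 22/5 = 4.4.
vegetable oil: (1 tbsp + 2 tsp = 5/3 tbsp) × 22/5 × 15 mL/tbsp = 110 mL
bread flour: (1 cup + 13 tbsp = 1.8125 cup) × 22/5 × 127 g/cup ≈ 1013 g
butter: 1.75 cup × 22/5 × 227 g/cup ÷ 28.35 g/oz ≈ 62 oz
plain yogurt: 500 g × 22/5 ÷ 245 g/cup × 16 tbsp/cup ≈ 144 tbsp
mozzarella: (3 lb + 15 oz = 3.9375 lb) × 22/5 × 16 oz/lb × 28.35 g/oz ≈ 7859 g
granulated sugar: (2 cup + 9 tbsp = 2.5625 cup) × 22/5 × 200 g/cup = 2255 g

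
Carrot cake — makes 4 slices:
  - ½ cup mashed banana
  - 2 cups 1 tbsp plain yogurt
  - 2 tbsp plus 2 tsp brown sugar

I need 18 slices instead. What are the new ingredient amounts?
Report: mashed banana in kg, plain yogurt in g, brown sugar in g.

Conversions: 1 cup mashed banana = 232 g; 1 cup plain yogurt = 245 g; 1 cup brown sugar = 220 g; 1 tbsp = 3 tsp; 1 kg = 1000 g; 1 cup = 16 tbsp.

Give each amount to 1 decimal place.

Scaling factor: 18/4 = 9/2 = 4.5.
mashed banana: 0.5 cup × 9/2 × 232 g/cup ÷ 1000 g/kg ≈ 0.5 kg
plain yogurt: (2 cup + 1 tbsp = 2.0625 cup) × 9/2 × 245 g/cup ≈ 2273.9 g
brown sugar: (2 tbsp + 2 tsp = 8/3 tbsp) × 9/2 ÷ 16 tbsp/cup × 220 g/cup = 165.0 g

mashed banana: 0.5 kg; plain yogurt: 2273.9 g; brown sugar: 165.0 g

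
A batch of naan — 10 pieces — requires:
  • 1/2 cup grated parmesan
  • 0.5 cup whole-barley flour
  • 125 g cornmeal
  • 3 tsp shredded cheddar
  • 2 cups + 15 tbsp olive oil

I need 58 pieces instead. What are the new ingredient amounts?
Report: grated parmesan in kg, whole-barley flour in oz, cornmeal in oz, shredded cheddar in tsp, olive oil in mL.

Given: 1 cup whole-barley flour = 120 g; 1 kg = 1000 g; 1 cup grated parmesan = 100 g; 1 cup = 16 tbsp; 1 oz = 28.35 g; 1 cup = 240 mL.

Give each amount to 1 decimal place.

Scaling factor: 58/10 = 29/5 = 5.8.
grated parmesan: 0.5 cup × 29/5 × 100 g/cup ÷ 1000 g/kg ≈ 0.3 kg
whole-barley flour: 0.5 cup × 29/5 × 120 g/cup ÷ 28.35 g/oz ≈ 12.3 oz
cornmeal: 125 g × 29/5 ÷ 28.35 g/oz ≈ 25.6 oz
shredded cheddar: 3 tsp × 29/5 = 17.4 tsp
olive oil: (2 cup + 15 tbsp = 2.9375 cup) × 29/5 × 240 mL/cup = 4089.0 mL

grated parmesan: 0.3 kg; whole-barley flour: 12.3 oz; cornmeal: 25.6 oz; shredded cheddar: 17.4 tsp; olive oil: 4089.0 mL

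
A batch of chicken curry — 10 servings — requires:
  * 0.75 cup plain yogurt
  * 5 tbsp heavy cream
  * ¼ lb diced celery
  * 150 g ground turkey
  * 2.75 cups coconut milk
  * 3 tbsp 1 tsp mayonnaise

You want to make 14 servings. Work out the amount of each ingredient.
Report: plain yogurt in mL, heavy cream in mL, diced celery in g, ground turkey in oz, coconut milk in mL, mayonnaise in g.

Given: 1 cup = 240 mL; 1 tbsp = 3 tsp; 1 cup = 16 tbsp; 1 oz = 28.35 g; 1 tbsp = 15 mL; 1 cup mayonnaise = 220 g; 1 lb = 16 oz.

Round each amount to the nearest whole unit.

Scaling factor: 14/10 = 7/5 = 1.4.
plain yogurt: 0.75 cup × 7/5 × 240 mL/cup = 252 mL
heavy cream: 5 tbsp × 7/5 × 15 mL/tbsp = 105 mL
diced celery: 0.25 lb × 7/5 × 16 oz/lb × 28.35 g/oz ≈ 159 g
ground turkey: 150 g × 7/5 ÷ 28.35 g/oz ≈ 7 oz
coconut milk: 2.75 cup × 7/5 × 240 mL/cup = 924 mL
mayonnaise: (3 tbsp + 1 tsp = 10/3 tbsp) × 7/5 ÷ 16 tbsp/cup × 220 g/cup ≈ 64 g

plain yogurt: 252 mL; heavy cream: 105 mL; diced celery: 159 g; ground turkey: 7 oz; coconut milk: 924 mL; mayonnaise: 64 g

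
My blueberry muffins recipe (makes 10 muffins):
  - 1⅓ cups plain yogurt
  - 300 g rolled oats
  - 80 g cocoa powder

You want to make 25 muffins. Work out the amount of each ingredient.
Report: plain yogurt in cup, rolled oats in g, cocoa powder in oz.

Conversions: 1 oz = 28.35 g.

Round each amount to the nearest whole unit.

Scaling factor: 25/10 = 5/2 = 2.5.
plain yogurt: 4/3 cup × 5/2 ≈ 3 cup
rolled oats: 300 g × 5/2 = 750 g
cocoa powder: 80 g × 5/2 ÷ 28.35 g/oz ≈ 7 oz

plain yogurt: 3 cup; rolled oats: 750 g; cocoa powder: 7 oz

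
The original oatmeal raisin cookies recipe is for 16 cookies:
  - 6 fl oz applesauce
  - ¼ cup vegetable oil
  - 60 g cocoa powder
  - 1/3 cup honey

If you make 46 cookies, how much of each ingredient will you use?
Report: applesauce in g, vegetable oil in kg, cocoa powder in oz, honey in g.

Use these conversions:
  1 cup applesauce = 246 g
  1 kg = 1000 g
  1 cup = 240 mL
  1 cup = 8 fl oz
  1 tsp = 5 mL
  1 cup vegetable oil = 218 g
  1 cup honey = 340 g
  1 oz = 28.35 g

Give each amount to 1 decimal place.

Scaling factor: 46/16 = 23/8 = 2.875.
applesauce: 6 fl oz × 23/8 ÷ 8 fl oz/cup × 246 g/cup ≈ 530.4 g
vegetable oil: 0.25 cup × 23/8 × 218 g/cup ÷ 1000 g/kg ≈ 0.2 kg
cocoa powder: 60 g × 23/8 ÷ 28.35 g/oz ≈ 6.1 oz
honey: 1/3 cup × 23/8 × 340 g/cup ≈ 325.8 g

applesauce: 530.4 g; vegetable oil: 0.2 kg; cocoa powder: 6.1 oz; honey: 325.8 g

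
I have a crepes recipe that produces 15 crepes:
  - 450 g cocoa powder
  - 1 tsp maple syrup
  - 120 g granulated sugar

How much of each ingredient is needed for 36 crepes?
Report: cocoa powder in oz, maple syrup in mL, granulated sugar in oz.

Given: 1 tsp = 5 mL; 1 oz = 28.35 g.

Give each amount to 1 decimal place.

Scaling factor: 36/15 = 12/5 = 2.4.
cocoa powder: 450 g × 12/5 ÷ 28.35 g/oz ≈ 38.1 oz
maple syrup: 1 tsp × 12/5 × 5 mL/tsp = 12.0 mL
granulated sugar: 120 g × 12/5 ÷ 28.35 g/oz ≈ 10.2 oz

cocoa powder: 38.1 oz; maple syrup: 12.0 mL; granulated sugar: 10.2 oz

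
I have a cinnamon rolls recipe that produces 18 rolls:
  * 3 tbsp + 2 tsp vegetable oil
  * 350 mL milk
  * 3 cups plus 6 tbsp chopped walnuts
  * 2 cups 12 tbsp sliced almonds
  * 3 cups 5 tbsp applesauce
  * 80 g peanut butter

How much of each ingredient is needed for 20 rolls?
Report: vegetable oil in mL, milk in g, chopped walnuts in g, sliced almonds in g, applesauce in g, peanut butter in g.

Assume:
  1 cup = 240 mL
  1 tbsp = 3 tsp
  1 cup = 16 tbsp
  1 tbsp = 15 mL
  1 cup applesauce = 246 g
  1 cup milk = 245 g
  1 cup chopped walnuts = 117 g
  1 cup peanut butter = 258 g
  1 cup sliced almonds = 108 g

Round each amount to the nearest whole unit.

Scaling factor: 20/18 = 10/9.
vegetable oil: (3 tbsp + 2 tsp = 11/3 tbsp) × 10/9 × 15 mL/tbsp ≈ 61 mL
milk: 350 mL × 10/9 ÷ 240 mL/cup × 245 g/cup ≈ 397 g
chopped walnuts: (3 cup + 6 tbsp = 3.375 cup) × 10/9 × 117 g/cup ≈ 439 g
sliced almonds: (2 cup + 12 tbsp = 2.75 cup) × 10/9 × 108 g/cup = 330 g
applesauce: (3 cup + 5 tbsp = 3.3125 cup) × 10/9 × 246 g/cup ≈ 905 g
peanut butter: 80 g × 10/9 ≈ 89 g

vegetable oil: 61 mL; milk: 397 g; chopped walnuts: 439 g; sliced almonds: 330 g; applesauce: 905 g; peanut butter: 89 g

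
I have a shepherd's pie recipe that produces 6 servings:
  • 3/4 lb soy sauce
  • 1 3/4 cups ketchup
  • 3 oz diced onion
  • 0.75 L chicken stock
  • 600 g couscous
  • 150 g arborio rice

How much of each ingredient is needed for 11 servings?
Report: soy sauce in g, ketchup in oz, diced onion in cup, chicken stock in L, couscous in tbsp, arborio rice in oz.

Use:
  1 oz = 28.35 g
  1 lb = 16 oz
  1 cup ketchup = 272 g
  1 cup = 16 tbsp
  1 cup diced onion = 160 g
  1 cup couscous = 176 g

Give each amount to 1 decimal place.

Scaling factor: 11/6.
soy sauce: 0.75 lb × 11/6 × 16 oz/lb × 28.35 g/oz = 623.7 g
ketchup: 1.75 cup × 11/6 × 272 g/cup ÷ 28.35 g/oz ≈ 30.8 oz
diced onion: 3 oz × 11/6 × 28.35 g/oz ÷ 160 g/cup ≈ 1.0 cup
chicken stock: 0.75 L × 11/6 ≈ 1.4 L
couscous: 600 g × 11/6 ÷ 176 g/cup × 16 tbsp/cup = 100.0 tbsp
arborio rice: 150 g × 11/6 ÷ 28.35 g/oz ≈ 9.7 oz

soy sauce: 623.7 g; ketchup: 30.8 oz; diced onion: 1.0 cup; chicken stock: 1.4 L; couscous: 100.0 tbsp; arborio rice: 9.7 oz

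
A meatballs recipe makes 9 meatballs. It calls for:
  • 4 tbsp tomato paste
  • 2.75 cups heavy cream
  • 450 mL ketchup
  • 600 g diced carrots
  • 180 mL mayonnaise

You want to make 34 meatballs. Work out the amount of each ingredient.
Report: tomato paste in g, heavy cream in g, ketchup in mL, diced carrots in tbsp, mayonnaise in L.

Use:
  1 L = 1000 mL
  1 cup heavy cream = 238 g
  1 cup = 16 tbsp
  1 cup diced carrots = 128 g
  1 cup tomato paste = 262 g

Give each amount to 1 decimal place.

Scaling factor: 34/9.
tomato paste: 4 tbsp × 34/9 ÷ 16 tbsp/cup × 262 g/cup ≈ 247.4 g
heavy cream: 2.75 cup × 34/9 × 238 g/cup ≈ 2472.6 g
ketchup: 450 mL × 34/9 = 1700.0 mL
diced carrots: 600 g × 34/9 ÷ 128 g/cup × 16 tbsp/cup ≈ 283.3 tbsp
mayonnaise: 180 mL × 34/9 ÷ 1000 mL/L ≈ 0.7 L

tomato paste: 247.4 g; heavy cream: 2472.6 g; ketchup: 1700.0 mL; diced carrots: 283.3 tbsp; mayonnaise: 0.7 L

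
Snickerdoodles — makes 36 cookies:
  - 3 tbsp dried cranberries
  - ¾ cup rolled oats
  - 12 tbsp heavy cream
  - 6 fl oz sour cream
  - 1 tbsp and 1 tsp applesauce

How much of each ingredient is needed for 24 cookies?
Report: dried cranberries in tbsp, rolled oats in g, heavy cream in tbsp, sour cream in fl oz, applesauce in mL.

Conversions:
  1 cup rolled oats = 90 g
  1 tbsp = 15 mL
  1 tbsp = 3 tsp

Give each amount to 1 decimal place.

Scaling factor: 24/36 = 2/3.
dried cranberries: 3 tbsp × 2/3 = 2.0 tbsp
rolled oats: 0.75 cup × 2/3 × 90 g/cup = 45.0 g
heavy cream: 12 tbsp × 2/3 = 8.0 tbsp
sour cream: 6 fl oz × 2/3 = 4.0 fl oz
applesauce: (1 tbsp + 1 tsp = 4/3 tbsp) × 2/3 × 15 mL/tbsp ≈ 13.3 mL

dried cranberries: 2.0 tbsp; rolled oats: 45.0 g; heavy cream: 8.0 tbsp; sour cream: 4.0 fl oz; applesauce: 13.3 mL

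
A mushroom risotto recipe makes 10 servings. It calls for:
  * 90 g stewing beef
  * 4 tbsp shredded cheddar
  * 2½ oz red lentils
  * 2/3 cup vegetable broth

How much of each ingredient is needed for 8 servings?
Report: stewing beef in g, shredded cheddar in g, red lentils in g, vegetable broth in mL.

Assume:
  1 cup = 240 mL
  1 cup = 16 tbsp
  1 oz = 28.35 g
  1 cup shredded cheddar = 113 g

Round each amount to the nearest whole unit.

stewing beef: 72 g; shredded cheddar: 23 g; red lentils: 57 g; vegetable broth: 128 mL

Scaling factor: 8/10 = 4/5 = 0.8.
stewing beef: 90 g × 4/5 = 72 g
shredded cheddar: 4 tbsp × 4/5 ÷ 16 tbsp/cup × 113 g/cup ≈ 23 g
red lentils: 2.5 oz × 4/5 × 28.35 g/oz ≈ 57 g
vegetable broth: 2/3 cup × 4/5 × 240 mL/cup = 128 mL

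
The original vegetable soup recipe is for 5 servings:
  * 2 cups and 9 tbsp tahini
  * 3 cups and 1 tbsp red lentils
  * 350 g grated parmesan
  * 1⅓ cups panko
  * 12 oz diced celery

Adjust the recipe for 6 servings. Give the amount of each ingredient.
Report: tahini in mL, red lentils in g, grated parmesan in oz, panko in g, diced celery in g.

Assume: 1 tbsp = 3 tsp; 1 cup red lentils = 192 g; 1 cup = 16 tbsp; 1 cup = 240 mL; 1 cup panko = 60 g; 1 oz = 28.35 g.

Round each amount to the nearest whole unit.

tahini: 738 mL; red lentils: 706 g; grated parmesan: 15 oz; panko: 96 g; diced celery: 408 g

Scaling factor: 6/5 = 1.2.
tahini: (2 cup + 9 tbsp = 2.5625 cup) × 6/5 × 240 mL/cup = 738 mL
red lentils: (3 cup + 1 tbsp = 3.0625 cup) × 6/5 × 192 g/cup ≈ 706 g
grated parmesan: 350 g × 6/5 ÷ 28.35 g/oz ≈ 15 oz
panko: 4/3 cup × 6/5 × 60 g/cup = 96 g
diced celery: 12 oz × 6/5 × 28.35 g/oz ≈ 408 g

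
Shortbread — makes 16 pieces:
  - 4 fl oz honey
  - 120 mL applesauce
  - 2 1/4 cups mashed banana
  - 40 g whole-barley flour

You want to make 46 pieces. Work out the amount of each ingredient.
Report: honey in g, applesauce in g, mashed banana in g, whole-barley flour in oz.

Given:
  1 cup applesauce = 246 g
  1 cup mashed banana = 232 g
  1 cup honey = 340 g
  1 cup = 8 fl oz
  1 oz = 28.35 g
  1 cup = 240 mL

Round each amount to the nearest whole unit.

honey: 489 g; applesauce: 354 g; mashed banana: 1501 g; whole-barley flour: 4 oz

Scaling factor: 46/16 = 23/8 = 2.875.
honey: 4 fl oz × 23/8 ÷ 8 fl oz/cup × 340 g/cup ≈ 489 g
applesauce: 120 mL × 23/8 ÷ 240 mL/cup × 246 g/cup ≈ 354 g
mashed banana: 2.25 cup × 23/8 × 232 g/cup ≈ 1501 g
whole-barley flour: 40 g × 23/8 ÷ 28.35 g/oz ≈ 4 oz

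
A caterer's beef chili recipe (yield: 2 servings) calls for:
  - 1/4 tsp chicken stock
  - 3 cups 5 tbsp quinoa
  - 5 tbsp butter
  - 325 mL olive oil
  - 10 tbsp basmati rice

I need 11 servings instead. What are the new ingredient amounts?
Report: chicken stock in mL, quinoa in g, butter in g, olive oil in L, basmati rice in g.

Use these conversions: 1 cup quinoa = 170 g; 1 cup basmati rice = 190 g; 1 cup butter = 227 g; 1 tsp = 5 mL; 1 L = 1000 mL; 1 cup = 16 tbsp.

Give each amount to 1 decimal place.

chicken stock: 6.9 mL; quinoa: 3097.2 g; butter: 390.2 g; olive oil: 1.8 L; basmati rice: 653.1 g

Scaling factor: 11/2 = 5.5.
chicken stock: 0.25 tsp × 11/2 × 5 mL/tsp ≈ 6.9 mL
quinoa: (3 cup + 5 tbsp = 3.3125 cup) × 11/2 × 170 g/cup ≈ 3097.2 g
butter: 5 tbsp × 11/2 ÷ 16 tbsp/cup × 227 g/cup ≈ 390.2 g
olive oil: 325 mL × 11/2 ÷ 1000 mL/L ≈ 1.8 L
basmati rice: 10 tbsp × 11/2 ÷ 16 tbsp/cup × 190 g/cup ≈ 653.1 g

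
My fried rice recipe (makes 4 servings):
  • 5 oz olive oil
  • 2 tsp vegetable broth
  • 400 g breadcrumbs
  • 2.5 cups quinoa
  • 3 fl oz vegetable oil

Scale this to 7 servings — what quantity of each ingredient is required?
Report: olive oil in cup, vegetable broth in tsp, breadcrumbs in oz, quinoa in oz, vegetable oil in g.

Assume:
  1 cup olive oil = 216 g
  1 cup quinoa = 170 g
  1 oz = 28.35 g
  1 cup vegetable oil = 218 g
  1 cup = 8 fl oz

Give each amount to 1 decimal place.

olive oil: 1.1 cup; vegetable broth: 3.5 tsp; breadcrumbs: 24.7 oz; quinoa: 26.2 oz; vegetable oil: 143.1 g

Scaling factor: 7/4 = 1.75.
olive oil: 5 oz × 7/4 × 28.35 g/oz ÷ 216 g/cup ≈ 1.1 cup
vegetable broth: 2 tsp × 7/4 = 3.5 tsp
breadcrumbs: 400 g × 7/4 ÷ 28.35 g/oz ≈ 24.7 oz
quinoa: 2.5 cup × 7/4 × 170 g/cup ÷ 28.35 g/oz ≈ 26.2 oz
vegetable oil: 3 fl oz × 7/4 ÷ 8 fl oz/cup × 218 g/cup ≈ 143.1 g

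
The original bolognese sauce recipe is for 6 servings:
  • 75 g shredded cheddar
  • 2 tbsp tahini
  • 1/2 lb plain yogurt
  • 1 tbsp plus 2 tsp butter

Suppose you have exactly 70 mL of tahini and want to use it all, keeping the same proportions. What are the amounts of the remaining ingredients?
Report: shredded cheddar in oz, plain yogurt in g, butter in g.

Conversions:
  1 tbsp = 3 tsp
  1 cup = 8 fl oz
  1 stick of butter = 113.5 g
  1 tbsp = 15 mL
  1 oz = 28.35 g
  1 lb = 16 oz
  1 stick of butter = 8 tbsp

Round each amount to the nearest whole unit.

The original recipe has 30 mL of tahini, so the scaling factor is 70 ÷ 30 = 7/3.
shredded cheddar: 75 g × 7/3 ÷ 28.35 g/oz ≈ 6 oz
plain yogurt: 0.5 lb × 7/3 × 16 oz/lb × 28.35 g/oz ≈ 529 g
butter: (1 tbsp + 2 tsp = 5/3 tbsp) × 7/3 ÷ 8 tbsp/stick × 113.5 g/stick ≈ 55 g

shredded cheddar: 6 oz; plain yogurt: 529 g; butter: 55 g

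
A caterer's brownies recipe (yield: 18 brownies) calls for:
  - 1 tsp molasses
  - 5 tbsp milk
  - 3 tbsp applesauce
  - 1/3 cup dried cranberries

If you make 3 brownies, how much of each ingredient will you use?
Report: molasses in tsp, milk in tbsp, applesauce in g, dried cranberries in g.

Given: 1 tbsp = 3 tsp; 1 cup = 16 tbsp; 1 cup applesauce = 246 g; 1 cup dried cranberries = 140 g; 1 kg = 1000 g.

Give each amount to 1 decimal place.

Scaling factor: 3/18 = 1/6.
molasses: 1 tsp × 1/6 ≈ 0.2 tsp
milk: 5 tbsp × 1/6 ≈ 0.8 tbsp
applesauce: 3 tbsp × 1/6 ÷ 16 tbsp/cup × 246 g/cup ≈ 7.7 g
dried cranberries: 1/3 cup × 1/6 × 140 g/cup ≈ 7.8 g

molasses: 0.2 tsp; milk: 0.8 tbsp; applesauce: 7.7 g; dried cranberries: 7.8 g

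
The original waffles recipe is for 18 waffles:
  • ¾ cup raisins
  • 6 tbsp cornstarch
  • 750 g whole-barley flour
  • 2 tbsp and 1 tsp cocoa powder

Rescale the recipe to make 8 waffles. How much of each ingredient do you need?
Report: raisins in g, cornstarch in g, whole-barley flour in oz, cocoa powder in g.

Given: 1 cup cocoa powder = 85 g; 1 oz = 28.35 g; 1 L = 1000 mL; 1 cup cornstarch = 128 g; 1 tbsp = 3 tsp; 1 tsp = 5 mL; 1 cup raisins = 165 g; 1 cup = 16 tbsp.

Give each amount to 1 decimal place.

Scaling factor: 8/18 = 4/9.
raisins: 0.75 cup × 4/9 × 165 g/cup = 55.0 g
cornstarch: 6 tbsp × 4/9 ÷ 16 tbsp/cup × 128 g/cup ≈ 21.3 g
whole-barley flour: 750 g × 4/9 ÷ 28.35 g/oz ≈ 11.8 oz
cocoa powder: (2 tbsp + 1 tsp = 7/3 tbsp) × 4/9 ÷ 16 tbsp/cup × 85 g/cup ≈ 5.5 g

raisins: 55.0 g; cornstarch: 21.3 g; whole-barley flour: 11.8 oz; cocoa powder: 5.5 g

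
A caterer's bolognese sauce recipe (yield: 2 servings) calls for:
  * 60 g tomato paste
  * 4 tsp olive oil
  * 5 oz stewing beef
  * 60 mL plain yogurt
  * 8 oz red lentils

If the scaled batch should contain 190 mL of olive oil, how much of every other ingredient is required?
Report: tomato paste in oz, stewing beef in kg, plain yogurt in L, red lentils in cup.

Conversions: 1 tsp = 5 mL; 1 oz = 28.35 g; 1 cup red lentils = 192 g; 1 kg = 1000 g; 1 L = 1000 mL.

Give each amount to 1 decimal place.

tomato paste: 20.1 oz; stewing beef: 1.3 kg; plain yogurt: 0.6 L; red lentils: 11.2 cup

The original recipe has 20 mL of olive oil, so the scaling factor is 190 ÷ 20 = 19/2 = 9.5.
tomato paste: 60 g × 19/2 ÷ 28.35 g/oz ≈ 20.1 oz
stewing beef: 5 oz × 19/2 × 28.35 g/oz ÷ 1000 g/kg ≈ 1.3 kg
plain yogurt: 60 mL × 19/2 ÷ 1000 mL/L ≈ 0.6 L
red lentils: 8 oz × 19/2 × 28.35 g/oz ÷ 192 g/cup ≈ 11.2 cup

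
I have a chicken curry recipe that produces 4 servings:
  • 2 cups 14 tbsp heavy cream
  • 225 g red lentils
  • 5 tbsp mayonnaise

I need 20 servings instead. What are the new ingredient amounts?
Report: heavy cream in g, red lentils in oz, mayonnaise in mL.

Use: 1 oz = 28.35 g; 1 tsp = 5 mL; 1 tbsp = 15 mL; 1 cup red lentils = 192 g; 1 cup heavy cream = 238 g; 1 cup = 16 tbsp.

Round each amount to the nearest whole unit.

Scaling factor: 20/4 = 5.
heavy cream: (2 cup + 14 tbsp = 2.875 cup) × 5 × 238 g/cup ≈ 3421 g
red lentils: 225 g × 5 ÷ 28.35 g/oz ≈ 40 oz
mayonnaise: 5 tbsp × 5 × 15 mL/tbsp = 375 mL

heavy cream: 3421 g; red lentils: 40 oz; mayonnaise: 375 mL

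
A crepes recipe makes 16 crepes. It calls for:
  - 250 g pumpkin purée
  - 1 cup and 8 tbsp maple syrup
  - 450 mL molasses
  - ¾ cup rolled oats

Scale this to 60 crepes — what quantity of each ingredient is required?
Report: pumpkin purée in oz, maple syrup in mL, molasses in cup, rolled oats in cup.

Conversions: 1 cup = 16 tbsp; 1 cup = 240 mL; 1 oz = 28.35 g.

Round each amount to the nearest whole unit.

pumpkin purée: 33 oz; maple syrup: 1350 mL; molasses: 7 cup; rolled oats: 3 cup

Scaling factor: 60/16 = 15/4 = 3.75.
pumpkin purée: 250 g × 15/4 ÷ 28.35 g/oz ≈ 33 oz
maple syrup: (1 cup + 8 tbsp = 1.5 cup) × 15/4 × 240 mL/cup = 1350 mL
molasses: 450 mL × 15/4 ÷ 240 mL/cup ≈ 7 cup
rolled oats: 0.75 cup × 15/4 ≈ 3 cup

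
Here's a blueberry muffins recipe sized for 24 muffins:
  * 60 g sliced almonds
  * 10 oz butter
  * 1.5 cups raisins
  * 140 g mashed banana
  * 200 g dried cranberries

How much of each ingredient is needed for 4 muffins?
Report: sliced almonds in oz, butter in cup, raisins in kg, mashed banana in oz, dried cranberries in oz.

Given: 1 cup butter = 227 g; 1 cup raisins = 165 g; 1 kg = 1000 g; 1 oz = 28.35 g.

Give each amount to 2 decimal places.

Scaling factor: 4/24 = 1/6.
sliced almonds: 60 g × 1/6 ÷ 28.35 g/oz ≈ 0.35 oz
butter: 10 oz × 1/6 × 28.35 g/oz ÷ 227 g/cup ≈ 0.21 cup
raisins: 1.5 cup × 1/6 × 165 g/cup ÷ 1000 g/kg ≈ 0.04 kg
mashed banana: 140 g × 1/6 ÷ 28.35 g/oz ≈ 0.82 oz
dried cranberries: 200 g × 1/6 ÷ 28.35 g/oz ≈ 1.18 oz

sliced almonds: 0.35 oz; butter: 0.21 cup; raisins: 0.04 kg; mashed banana: 0.82 oz; dried cranberries: 1.18 oz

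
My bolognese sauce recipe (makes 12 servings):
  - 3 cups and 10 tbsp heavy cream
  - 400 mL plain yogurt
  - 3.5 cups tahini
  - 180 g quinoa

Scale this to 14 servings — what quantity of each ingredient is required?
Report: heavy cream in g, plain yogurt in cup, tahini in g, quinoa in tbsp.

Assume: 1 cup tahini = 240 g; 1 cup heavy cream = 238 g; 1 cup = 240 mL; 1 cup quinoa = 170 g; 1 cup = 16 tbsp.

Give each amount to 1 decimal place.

Scaling factor: 14/12 = 7/6.
heavy cream: (3 cup + 10 tbsp = 3.625 cup) × 7/6 × 238 g/cup ≈ 1006.5 g
plain yogurt: 400 mL × 7/6 ÷ 240 mL/cup ≈ 1.9 cup
tahini: 3.5 cup × 7/6 × 240 g/cup = 980.0 g
quinoa: 180 g × 7/6 ÷ 170 g/cup × 16 tbsp/cup ≈ 19.8 tbsp

heavy cream: 1006.5 g; plain yogurt: 1.9 cup; tahini: 980.0 g; quinoa: 19.8 tbsp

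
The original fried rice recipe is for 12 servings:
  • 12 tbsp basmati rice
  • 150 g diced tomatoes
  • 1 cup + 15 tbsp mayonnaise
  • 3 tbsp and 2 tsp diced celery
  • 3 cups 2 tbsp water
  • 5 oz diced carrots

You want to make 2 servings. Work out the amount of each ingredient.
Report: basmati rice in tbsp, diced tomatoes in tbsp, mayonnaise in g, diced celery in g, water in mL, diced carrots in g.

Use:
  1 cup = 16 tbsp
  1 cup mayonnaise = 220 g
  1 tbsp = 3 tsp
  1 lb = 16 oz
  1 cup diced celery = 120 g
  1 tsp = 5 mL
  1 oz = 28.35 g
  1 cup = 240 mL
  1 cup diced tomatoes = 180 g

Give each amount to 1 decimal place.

basmati rice: 2.0 tbsp; diced tomatoes: 2.2 tbsp; mayonnaise: 71.0 g; diced celery: 4.6 g; water: 125.0 mL; diced carrots: 23.6 g

Scaling factor: 2/12 = 1/6.
basmati rice: 12 tbsp × 1/6 = 2.0 tbsp
diced tomatoes: 150 g × 1/6 ÷ 180 g/cup × 16 tbsp/cup ≈ 2.2 tbsp
mayonnaise: (1 cup + 15 tbsp = 1.9375 cup) × 1/6 × 220 g/cup ≈ 71.0 g
diced celery: (3 tbsp + 2 tsp = 11/3 tbsp) × 1/6 ÷ 16 tbsp/cup × 120 g/cup ≈ 4.6 g
water: (3 cup + 2 tbsp = 3.125 cup) × 1/6 × 240 mL/cup = 125.0 mL
diced carrots: 5 oz × 1/6 × 28.35 g/oz ≈ 23.6 g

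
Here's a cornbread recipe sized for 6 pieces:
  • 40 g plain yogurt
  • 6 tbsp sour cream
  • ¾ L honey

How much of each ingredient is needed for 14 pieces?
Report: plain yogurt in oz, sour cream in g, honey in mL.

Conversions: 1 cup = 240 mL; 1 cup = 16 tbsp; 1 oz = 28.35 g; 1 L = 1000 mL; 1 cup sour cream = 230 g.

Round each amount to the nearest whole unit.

Scaling factor: 14/6 = 7/3.
plain yogurt: 40 g × 7/3 ÷ 28.35 g/oz ≈ 3 oz
sour cream: 6 tbsp × 7/3 ÷ 16 tbsp/cup × 230 g/cup ≈ 201 g
honey: 0.75 L × 7/3 × 1000 mL/L = 1750 mL

plain yogurt: 3 oz; sour cream: 201 g; honey: 1750 mL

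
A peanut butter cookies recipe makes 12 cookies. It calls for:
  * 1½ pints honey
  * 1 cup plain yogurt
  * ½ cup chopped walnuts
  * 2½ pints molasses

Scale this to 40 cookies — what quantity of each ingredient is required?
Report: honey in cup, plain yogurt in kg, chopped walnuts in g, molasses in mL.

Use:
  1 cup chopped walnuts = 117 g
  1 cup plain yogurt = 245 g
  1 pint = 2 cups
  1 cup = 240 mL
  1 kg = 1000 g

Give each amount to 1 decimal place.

Scaling factor: 40/12 = 10/3.
honey: 1.5 pint × 10/3 × 2 cup/pint = 10.0 cup
plain yogurt: 1 cup × 10/3 × 245 g/cup ÷ 1000 g/kg ≈ 0.8 kg
chopped walnuts: 0.5 cup × 10/3 × 117 g/cup = 195.0 g
molasses: 2.5 pint × 10/3 × 2 cup/pint × 240 mL/cup = 4000.0 mL

honey: 10.0 cup; plain yogurt: 0.8 kg; chopped walnuts: 195.0 g; molasses: 4000.0 mL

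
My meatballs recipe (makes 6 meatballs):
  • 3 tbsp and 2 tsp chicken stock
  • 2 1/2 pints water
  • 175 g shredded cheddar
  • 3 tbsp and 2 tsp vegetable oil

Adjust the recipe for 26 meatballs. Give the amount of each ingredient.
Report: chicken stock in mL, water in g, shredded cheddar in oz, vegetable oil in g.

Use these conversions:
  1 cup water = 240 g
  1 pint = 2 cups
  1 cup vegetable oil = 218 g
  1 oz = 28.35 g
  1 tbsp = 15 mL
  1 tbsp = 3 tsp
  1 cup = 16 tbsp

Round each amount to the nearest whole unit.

Scaling factor: 26/6 = 13/3.
chicken stock: (3 tbsp + 2 tsp = 11/3 tbsp) × 13/3 × 15 mL/tbsp ≈ 238 mL
water: 2.5 pint × 13/3 × 2 cup/pint × 240 g/cup = 5200 g
shredded cheddar: 175 g × 13/3 ÷ 28.35 g/oz ≈ 27 oz
vegetable oil: (3 tbsp + 2 tsp = 11/3 tbsp) × 13/3 ÷ 16 tbsp/cup × 218 g/cup ≈ 216 g

chicken stock: 238 mL; water: 5200 g; shredded cheddar: 27 oz; vegetable oil: 216 g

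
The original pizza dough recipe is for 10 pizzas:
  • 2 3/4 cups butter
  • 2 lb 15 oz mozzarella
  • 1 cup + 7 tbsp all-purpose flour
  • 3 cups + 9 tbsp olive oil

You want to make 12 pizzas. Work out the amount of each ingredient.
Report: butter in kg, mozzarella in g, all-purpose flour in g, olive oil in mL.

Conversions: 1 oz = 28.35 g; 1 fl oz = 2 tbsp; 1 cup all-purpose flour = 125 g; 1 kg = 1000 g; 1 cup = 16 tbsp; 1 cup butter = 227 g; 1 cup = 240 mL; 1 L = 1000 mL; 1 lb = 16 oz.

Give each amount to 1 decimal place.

butter: 0.7 kg; mozzarella: 1598.9 g; all-purpose flour: 215.6 g; olive oil: 1026.0 mL

Scaling factor: 12/10 = 6/5 = 1.2.
butter: 2.75 cup × 6/5 × 227 g/cup ÷ 1000 g/kg ≈ 0.7 kg
mozzarella: (2 lb + 15 oz = 2.9375 lb) × 6/5 × 16 oz/lb × 28.35 g/oz ≈ 1598.9 g
all-purpose flour: (1 cup + 7 tbsp = 1.4375 cup) × 6/5 × 125 g/cup ≈ 215.6 g
olive oil: (3 cup + 9 tbsp = 3.5625 cup) × 6/5 × 240 mL/cup = 1026.0 mL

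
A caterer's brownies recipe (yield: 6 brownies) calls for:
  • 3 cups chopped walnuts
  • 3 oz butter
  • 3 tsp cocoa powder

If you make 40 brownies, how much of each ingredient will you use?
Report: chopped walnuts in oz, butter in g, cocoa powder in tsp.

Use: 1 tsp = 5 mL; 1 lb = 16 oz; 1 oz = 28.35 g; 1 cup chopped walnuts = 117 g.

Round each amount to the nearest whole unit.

Scaling factor: 40/6 = 20/3.
chopped walnuts: 3 cup × 20/3 × 117 g/cup ÷ 28.35 g/oz ≈ 83 oz
butter: 3 oz × 20/3 × 28.35 g/oz = 567 g
cocoa powder: 3 tsp × 20/3 = 20 tsp

chopped walnuts: 83 oz; butter: 567 g; cocoa powder: 20 tsp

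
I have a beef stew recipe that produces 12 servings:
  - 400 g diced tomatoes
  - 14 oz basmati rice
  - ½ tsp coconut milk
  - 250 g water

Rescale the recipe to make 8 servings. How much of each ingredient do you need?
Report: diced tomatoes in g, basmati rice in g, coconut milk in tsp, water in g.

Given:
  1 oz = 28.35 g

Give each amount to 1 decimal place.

diced tomatoes: 266.7 g; basmati rice: 264.6 g; coconut milk: 0.3 tsp; water: 166.7 g

Scaling factor: 8/12 = 2/3.
diced tomatoes: 400 g × 2/3 ≈ 266.7 g
basmati rice: 14 oz × 2/3 × 28.35 g/oz = 264.6 g
coconut milk: 0.5 tsp × 2/3 ≈ 0.3 tsp
water: 250 g × 2/3 ≈ 166.7 g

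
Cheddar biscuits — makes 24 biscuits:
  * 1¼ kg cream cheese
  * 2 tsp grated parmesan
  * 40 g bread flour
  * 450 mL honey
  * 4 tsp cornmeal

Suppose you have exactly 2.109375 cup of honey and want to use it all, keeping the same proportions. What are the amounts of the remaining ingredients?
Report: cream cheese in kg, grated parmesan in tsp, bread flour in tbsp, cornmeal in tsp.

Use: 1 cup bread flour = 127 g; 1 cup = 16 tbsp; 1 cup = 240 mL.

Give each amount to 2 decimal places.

The original recipe has 1.875 cup of honey, so the scaling factor is 2.109375 ÷ 1.875 = 9/8 = 1.125.
cream cheese: 1.25 kg × 9/8 ≈ 1.41 kg
grated parmesan: 2 tsp × 9/8 = 2.25 tsp
bread flour: 40 g × 9/8 ÷ 127 g/cup × 16 tbsp/cup ≈ 5.67 tbsp
cornmeal: 4 tsp × 9/8 = 4.50 tsp

cream cheese: 1.41 kg; grated parmesan: 2.25 tsp; bread flour: 5.67 tbsp; cornmeal: 4.50 tsp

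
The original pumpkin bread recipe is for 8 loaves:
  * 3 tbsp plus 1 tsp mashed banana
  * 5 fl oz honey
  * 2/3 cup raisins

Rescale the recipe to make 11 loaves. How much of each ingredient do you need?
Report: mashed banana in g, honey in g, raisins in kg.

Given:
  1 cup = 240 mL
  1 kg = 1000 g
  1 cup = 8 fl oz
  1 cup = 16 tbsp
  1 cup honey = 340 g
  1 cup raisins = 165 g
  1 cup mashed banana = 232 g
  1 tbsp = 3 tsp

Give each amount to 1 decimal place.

Scaling factor: 11/8 = 1.375.
mashed banana: (3 tbsp + 1 tsp = 10/3 tbsp) × 11/8 ÷ 16 tbsp/cup × 232 g/cup ≈ 66.5 g
honey: 5 fl oz × 11/8 ÷ 8 fl oz/cup × 340 g/cup ≈ 292.2 g
raisins: 2/3 cup × 11/8 × 165 g/cup ÷ 1000 g/kg ≈ 0.2 kg

mashed banana: 66.5 g; honey: 292.2 g; raisins: 0.2 kg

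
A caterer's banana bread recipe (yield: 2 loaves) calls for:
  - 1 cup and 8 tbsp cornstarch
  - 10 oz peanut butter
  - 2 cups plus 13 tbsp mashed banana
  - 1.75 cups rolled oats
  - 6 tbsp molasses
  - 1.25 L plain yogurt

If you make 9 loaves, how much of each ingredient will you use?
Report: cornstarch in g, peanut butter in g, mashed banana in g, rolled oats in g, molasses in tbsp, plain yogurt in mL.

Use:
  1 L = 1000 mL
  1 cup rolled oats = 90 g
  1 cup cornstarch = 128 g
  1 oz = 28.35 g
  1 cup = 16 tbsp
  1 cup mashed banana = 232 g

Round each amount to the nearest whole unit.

cornstarch: 864 g; peanut butter: 1276 g; mashed banana: 2936 g; rolled oats: 709 g; molasses: 27 tbsp; plain yogurt: 5625 mL

Scaling factor: 9/2 = 4.5.
cornstarch: (1 cup + 8 tbsp = 1.5 cup) × 9/2 × 128 g/cup = 864 g
peanut butter: 10 oz × 9/2 × 28.35 g/oz ≈ 1276 g
mashed banana: (2 cup + 13 tbsp = 2.8125 cup) × 9/2 × 232 g/cup ≈ 2936 g
rolled oats: 1.75 cup × 9/2 × 90 g/cup ≈ 709 g
molasses: 6 tbsp × 9/2 = 27 tbsp
plain yogurt: 1.25 L × 9/2 × 1000 mL/L = 5625 mL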